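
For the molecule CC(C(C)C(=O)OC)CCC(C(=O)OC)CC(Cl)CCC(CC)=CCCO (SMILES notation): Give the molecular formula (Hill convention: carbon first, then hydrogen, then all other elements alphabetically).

C21H37ClO5

Walk through each heavy atom and fill implicit hydrogens from standard valence (C 4, N 3, O 2, S 2, halogen 1):
  atom 1: C, bond orders sum to 1 (valence 4) → 3 H
  atom 2: C, bond orders sum to 3 (valence 4) → 1 H
  atom 3: C, bond orders sum to 3 (valence 4) → 1 H
  atom 4: C, bond orders sum to 1 (valence 4) → 3 H
  atom 5: C, bond orders sum to 4 (valence 4) → 0 H
  atom 6: O, bond orders sum to 2 (valence 2) → 0 H
  atom 7: O, bond orders sum to 2 (valence 2) → 0 H
  atom 8: C, bond orders sum to 1 (valence 4) → 3 H
  atom 9: C, bond orders sum to 2 (valence 4) → 2 H
  atom 10: C, bond orders sum to 2 (valence 4) → 2 H
  atom 11: C, bond orders sum to 3 (valence 4) → 1 H
  atom 12: C, bond orders sum to 4 (valence 4) → 0 H
  atom 13: O, bond orders sum to 2 (valence 2) → 0 H
  atom 14: O, bond orders sum to 2 (valence 2) → 0 H
  atom 15: C, bond orders sum to 1 (valence 4) → 3 H
  atom 16: C, bond orders sum to 2 (valence 4) → 2 H
  atom 17: C, bond orders sum to 3 (valence 4) → 1 H
  atom 18: Cl (halogen, monovalent) → 0 H
  atom 19: C, bond orders sum to 2 (valence 4) → 2 H
  atom 20: C, bond orders sum to 2 (valence 4) → 2 H
  atom 21: C, bond orders sum to 4 (valence 4) → 0 H
  atom 22: C, bond orders sum to 2 (valence 4) → 2 H
  atom 23: C, bond orders sum to 1 (valence 4) → 3 H
  atom 24: C, bond orders sum to 3 (valence 4) → 1 H
  atom 25: C, bond orders sum to 2 (valence 4) → 2 H
  atom 26: C, bond orders sum to 2 (valence 4) → 2 H
  atom 27: O, bond orders sum to 1 (valence 2) → 1 H
Totals → C:21, H:37, Cl:1, O:5.
In Hill order: C21H37ClO5.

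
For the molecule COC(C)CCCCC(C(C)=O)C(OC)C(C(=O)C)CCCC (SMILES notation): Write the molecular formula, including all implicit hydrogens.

C19H36O4

Walk through each heavy atom and fill implicit hydrogens from standard valence (C 4, N 3, O 2, S 2, halogen 1):
  atom 1: C, bond orders sum to 1 (valence 4) → 3 H
  atom 2: O, bond orders sum to 2 (valence 2) → 0 H
  atom 3: C, bond orders sum to 3 (valence 4) → 1 H
  atom 4: C, bond orders sum to 1 (valence 4) → 3 H
  atom 5: C, bond orders sum to 2 (valence 4) → 2 H
  atom 6: C, bond orders sum to 2 (valence 4) → 2 H
  atom 7: C, bond orders sum to 2 (valence 4) → 2 H
  atom 8: C, bond orders sum to 2 (valence 4) → 2 H
  atom 9: C, bond orders sum to 3 (valence 4) → 1 H
  atom 10: C, bond orders sum to 4 (valence 4) → 0 H
  atom 11: C, bond orders sum to 1 (valence 4) → 3 H
  atom 12: O, bond orders sum to 2 (valence 2) → 0 H
  atom 13: C, bond orders sum to 3 (valence 4) → 1 H
  atom 14: O, bond orders sum to 2 (valence 2) → 0 H
  atom 15: C, bond orders sum to 1 (valence 4) → 3 H
  atom 16: C, bond orders sum to 3 (valence 4) → 1 H
  atom 17: C, bond orders sum to 4 (valence 4) → 0 H
  atom 18: O, bond orders sum to 2 (valence 2) → 0 H
  atom 19: C, bond orders sum to 1 (valence 4) → 3 H
  atom 20: C, bond orders sum to 2 (valence 4) → 2 H
  atom 21: C, bond orders sum to 2 (valence 4) → 2 H
  atom 22: C, bond orders sum to 2 (valence 4) → 2 H
  atom 23: C, bond orders sum to 1 (valence 4) → 3 H
Totals → C:19, H:36, O:4.
In Hill order: C19H36O4.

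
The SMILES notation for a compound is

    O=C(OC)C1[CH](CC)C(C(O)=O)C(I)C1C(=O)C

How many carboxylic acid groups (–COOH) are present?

The carboxylic acid motif appears at heavy-atom position 10 in the SMILES.
Other groups present: 1 ester, 1 ketone.
Carboxylic acid count: 1.

1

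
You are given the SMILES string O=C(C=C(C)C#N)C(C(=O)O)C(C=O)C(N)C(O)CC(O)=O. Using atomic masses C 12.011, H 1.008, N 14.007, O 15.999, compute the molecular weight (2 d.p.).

312.28 g/mol

First, the molecular formula is C13H16N2O7 (counting implicit H from valence).
  C: 13 × 12.011 = 156.143
  H: 16 × 1.008 = 16.128
  N: 2 × 14.007 = 28.014
  O: 7 × 15.999 = 111.993
Sum: 13×12.011 + 16×1.008 + 2×14.007 + 7×15.999 = 312.278 → 312.28 g/mol.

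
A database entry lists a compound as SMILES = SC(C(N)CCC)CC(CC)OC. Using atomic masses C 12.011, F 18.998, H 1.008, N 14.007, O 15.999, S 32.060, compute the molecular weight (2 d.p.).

First, the molecular formula is C10H23NOS (counting implicit H from valence).
  C: 10 × 12.011 = 120.110
  H: 23 × 1.008 = 23.184
  N: 1 × 14.007 = 14.007
  O: 1 × 15.999 = 15.999
  S: 1 × 32.060 = 32.060
Sum: 10×12.011 + 23×1.008 + 1×14.007 + 1×15.999 + 1×32.060 = 205.360 → 205.36 g/mol.

205.36 g/mol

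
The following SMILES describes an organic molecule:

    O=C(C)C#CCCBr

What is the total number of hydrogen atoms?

7

Walk through each heavy atom and fill implicit hydrogens from standard valence (C 4, N 3, O 2, S 2, halogen 1):
  atom 1: O, bond orders sum to 2 (valence 2) → 0 H
  atom 2: C, bond orders sum to 4 (valence 4) → 0 H
  atom 3: C, bond orders sum to 1 (valence 4) → 3 H
  atom 4: C, bond orders sum to 4 (valence 4) → 0 H
  atom 5: C, bond orders sum to 4 (valence 4) → 0 H
  atom 6: C, bond orders sum to 2 (valence 4) → 2 H
  atom 7: C, bond orders sum to 2 (valence 4) → 2 H
  atom 8: Br (halogen, monovalent) → 0 H
Total hydrogens: 7.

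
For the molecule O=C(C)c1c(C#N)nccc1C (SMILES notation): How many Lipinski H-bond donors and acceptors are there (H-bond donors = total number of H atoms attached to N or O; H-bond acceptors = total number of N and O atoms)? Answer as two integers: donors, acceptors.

Donors: find every N or O and count the H atoms it carries.
  atom 1 (O): bond orders sum to 2 → 0 H
  atom 7 (N): bond orders sum to 3 → 0 H
  atom 8 (N): bond orders sum to 3 → 0 H
Lipinski HBD = 0.
Acceptors: N atoms = 2, O atoms = 1 → HBA = 3.

0, 3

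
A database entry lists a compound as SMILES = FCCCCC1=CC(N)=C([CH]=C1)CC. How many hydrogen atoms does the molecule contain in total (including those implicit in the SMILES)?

Walk through each heavy atom and fill implicit hydrogens from standard valence (C 4, N 3, O 2, S 2, halogen 1):
  atom 1: F (halogen, monovalent) → 0 H
  atom 2: C, bond orders sum to 2 (valence 4) → 2 H
  atom 3: C, bond orders sum to 2 (valence 4) → 2 H
  atom 4: C, bond orders sum to 2 (valence 4) → 2 H
  atom 5: C, bond orders sum to 2 (valence 4) → 2 H
  atom 6: C, bond orders sum to 4 (valence 4) → 0 H
  atom 7: C, bond orders sum to 3 (valence 4) → 1 H
  atom 8: C, bond orders sum to 4 (valence 4) → 0 H
  atom 9: N, bond orders sum to 1 (valence 3) → 2 H
  atom 10: C, bond orders sum to 4 (valence 4) → 0 H
  atom 11: C with explicit H count 1
  atom 12: C, bond orders sum to 3 (valence 4) → 1 H
  atom 13: C, bond orders sum to 2 (valence 4) → 2 H
  atom 14: C, bond orders sum to 1 (valence 4) → 3 H
Total hydrogens: 18.

18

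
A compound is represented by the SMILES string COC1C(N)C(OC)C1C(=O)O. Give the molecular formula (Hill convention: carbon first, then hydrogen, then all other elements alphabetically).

C7H13NO4

Walk through each heavy atom and fill implicit hydrogens from standard valence (C 4, N 3, O 2, S 2, halogen 1):
  atom 1: C, bond orders sum to 1 (valence 4) → 3 H
  atom 2: O, bond orders sum to 2 (valence 2) → 0 H
  atom 3: C, bond orders sum to 3 (valence 4) → 1 H
  atom 4: C, bond orders sum to 3 (valence 4) → 1 H
  atom 5: N, bond orders sum to 1 (valence 3) → 2 H
  atom 6: C, bond orders sum to 3 (valence 4) → 1 H
  atom 7: O, bond orders sum to 2 (valence 2) → 0 H
  atom 8: C, bond orders sum to 1 (valence 4) → 3 H
  atom 9: C, bond orders sum to 3 (valence 4) → 1 H
  atom 10: C, bond orders sum to 4 (valence 4) → 0 H
  atom 11: O, bond orders sum to 2 (valence 2) → 0 H
  atom 12: O, bond orders sum to 1 (valence 2) → 1 H
Totals → C:7, H:13, N:1, O:4.
In Hill order: C7H13NO4.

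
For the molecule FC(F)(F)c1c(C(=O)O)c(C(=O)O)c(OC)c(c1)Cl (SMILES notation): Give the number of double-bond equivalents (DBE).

Molecular formula: C10H6ClF3O5.
DoU = (2C + 2 + N − H − X) / 2, where X is the halogen count and O/S are ignored.
    = (2·10 + 2 + 0 − 6 − 4) / 2 = 12 / 2 = 6.

6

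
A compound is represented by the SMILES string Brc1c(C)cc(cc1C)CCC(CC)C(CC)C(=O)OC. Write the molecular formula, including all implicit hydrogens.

Walk through each heavy atom and fill implicit hydrogens from standard valence (C 4, N 3, O 2, S 2, halogen 1); for lowercase aromatic atoms, an aromatic c carries 1 H when it has two neighbours and 0 H with three, and aromatic n carries 0 H:
  atom 1: Br (halogen, monovalent) → 0 H
  atom 2: aromatic c, 3 neighbours → 0 H
  atom 3: aromatic c, 3 neighbours → 0 H
  atom 4: C, bond orders sum to 1 (valence 4) → 3 H
  atom 5: aromatic c, 2 neighbours → 1 H
  atom 6: aromatic c, 3 neighbours → 0 H
  atom 7: aromatic c, 2 neighbours → 1 H
  atom 8: aromatic c, 3 neighbours → 0 H
  atom 9: C, bond orders sum to 1 (valence 4) → 3 H
  atom 10: C, bond orders sum to 2 (valence 4) → 2 H
  atom 11: C, bond orders sum to 2 (valence 4) → 2 H
  atom 12: C, bond orders sum to 3 (valence 4) → 1 H
  atom 13: C, bond orders sum to 2 (valence 4) → 2 H
  atom 14: C, bond orders sum to 1 (valence 4) → 3 H
  atom 15: C, bond orders sum to 3 (valence 4) → 1 H
  atom 16: C, bond orders sum to 2 (valence 4) → 2 H
  atom 17: C, bond orders sum to 1 (valence 4) → 3 H
  atom 18: C, bond orders sum to 4 (valence 4) → 0 H
  atom 19: O, bond orders sum to 2 (valence 2) → 0 H
  atom 20: O, bond orders sum to 2 (valence 2) → 0 H
  atom 21: C, bond orders sum to 1 (valence 4) → 3 H
Totals → C:18, H:27, Br:1, O:2.

C18H27BrO2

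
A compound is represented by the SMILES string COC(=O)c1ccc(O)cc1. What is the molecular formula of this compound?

C8H8O3

Walk through each heavy atom and fill implicit hydrogens from standard valence (C 4, N 3, O 2, S 2, halogen 1); for lowercase aromatic atoms, an aromatic c carries 1 H when it has two neighbours and 0 H with three, and aromatic n carries 0 H:
  atom 1: C, bond orders sum to 1 (valence 4) → 3 H
  atom 2: O, bond orders sum to 2 (valence 2) → 0 H
  atom 3: C, bond orders sum to 4 (valence 4) → 0 H
  atom 4: O, bond orders sum to 2 (valence 2) → 0 H
  atom 5: aromatic c, 3 neighbours → 0 H
  atom 6: aromatic c, 2 neighbours → 1 H
  atom 7: aromatic c, 2 neighbours → 1 H
  atom 8: aromatic c, 3 neighbours → 0 H
  atom 9: O, bond orders sum to 1 (valence 2) → 1 H
  atom 10: aromatic c, 2 neighbours → 1 H
  atom 11: aromatic c, 2 neighbours → 1 H
Totals → C:8, H:8, O:3.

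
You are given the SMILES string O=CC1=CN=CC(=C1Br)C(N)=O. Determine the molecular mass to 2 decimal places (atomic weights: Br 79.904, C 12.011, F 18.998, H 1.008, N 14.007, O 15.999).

229.03 g/mol

First, the molecular formula is C7H5BrN2O2 (counting implicit H from valence).
  Br: 1 × 79.904 = 79.904
  C: 7 × 12.011 = 84.077
  H: 5 × 1.008 = 5.040
  N: 2 × 14.007 = 28.014
  O: 2 × 15.999 = 31.998
Sum: 1×79.904 + 7×12.011 + 5×1.008 + 2×14.007 + 2×15.999 = 229.033 → 229.03 g/mol.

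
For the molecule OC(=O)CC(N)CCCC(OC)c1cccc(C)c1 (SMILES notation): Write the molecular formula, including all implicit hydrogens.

Walk through each heavy atom and fill implicit hydrogens from standard valence (C 4, N 3, O 2, S 2, halogen 1); for lowercase aromatic atoms, an aromatic c carries 1 H when it has two neighbours and 0 H with three, and aromatic n carries 0 H:
  atom 1: O, bond orders sum to 1 (valence 2) → 1 H
  atom 2: C, bond orders sum to 4 (valence 4) → 0 H
  atom 3: O, bond orders sum to 2 (valence 2) → 0 H
  atom 4: C, bond orders sum to 2 (valence 4) → 2 H
  atom 5: C, bond orders sum to 3 (valence 4) → 1 H
  atom 6: N, bond orders sum to 1 (valence 3) → 2 H
  atom 7: C, bond orders sum to 2 (valence 4) → 2 H
  atom 8: C, bond orders sum to 2 (valence 4) → 2 H
  atom 9: C, bond orders sum to 2 (valence 4) → 2 H
  atom 10: C, bond orders sum to 3 (valence 4) → 1 H
  atom 11: O, bond orders sum to 2 (valence 2) → 0 H
  atom 12: C, bond orders sum to 1 (valence 4) → 3 H
  atom 13: aromatic c, 3 neighbours → 0 H
  atom 14: aromatic c, 2 neighbours → 1 H
  atom 15: aromatic c, 2 neighbours → 1 H
  atom 16: aromatic c, 2 neighbours → 1 H
  atom 17: aromatic c, 3 neighbours → 0 H
  atom 18: C, bond orders sum to 1 (valence 4) → 3 H
  atom 19: aromatic c, 2 neighbours → 1 H
Totals → C:15, H:23, N:1, O:3.

C15H23NO3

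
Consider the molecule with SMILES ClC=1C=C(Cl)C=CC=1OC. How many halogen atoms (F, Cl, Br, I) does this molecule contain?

2

Halogen atoms appear at heavy-atom positions 1, 5 (2×Cl).
Other groups present: 1 ether.
Halogen count: 2.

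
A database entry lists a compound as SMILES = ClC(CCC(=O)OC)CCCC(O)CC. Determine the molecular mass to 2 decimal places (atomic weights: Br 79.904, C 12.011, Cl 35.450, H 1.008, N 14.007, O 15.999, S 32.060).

First, the molecular formula is C11H21ClO3 (counting implicit H from valence).
  C: 11 × 12.011 = 132.121
  Cl: 1 × 35.450 = 35.450
  H: 21 × 1.008 = 21.168
  O: 3 × 15.999 = 47.997
Sum: 11×12.011 + 1×35.450 + 21×1.008 + 3×15.999 = 236.736 → 236.74 g/mol.

236.74 g/mol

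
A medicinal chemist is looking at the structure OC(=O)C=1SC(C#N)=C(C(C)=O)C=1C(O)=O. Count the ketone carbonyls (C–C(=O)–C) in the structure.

The ketone motif appears at heavy-atom position 10 in the SMILES.
Other groups present: 2 carboxylic acid, 1 nitrile.
Ketone count: 1.

1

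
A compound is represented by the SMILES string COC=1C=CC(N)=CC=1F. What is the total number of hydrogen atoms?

Walk through each heavy atom and fill implicit hydrogens from standard valence (C 4, N 3, O 2, S 2, halogen 1):
  atom 1: C, bond orders sum to 1 (valence 4) → 3 H
  atom 2: O, bond orders sum to 2 (valence 2) → 0 H
  atom 3: C, bond orders sum to 4 (valence 4) → 0 H
  atom 4: C, bond orders sum to 3 (valence 4) → 1 H
  atom 5: C, bond orders sum to 3 (valence 4) → 1 H
  atom 6: C, bond orders sum to 4 (valence 4) → 0 H
  atom 7: N, bond orders sum to 1 (valence 3) → 2 H
  atom 8: C, bond orders sum to 3 (valence 4) → 1 H
  atom 9: C, bond orders sum to 4 (valence 4) → 0 H
  atom 10: F (halogen, monovalent) → 0 H
Total hydrogens: 8.

8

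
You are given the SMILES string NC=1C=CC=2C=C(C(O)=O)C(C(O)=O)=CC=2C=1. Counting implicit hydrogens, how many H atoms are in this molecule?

9

Walk through each heavy atom and fill implicit hydrogens from standard valence (C 4, N 3, O 2, S 2, halogen 1):
  atom 1: N, bond orders sum to 1 (valence 3) → 2 H
  atom 2: C, bond orders sum to 4 (valence 4) → 0 H
  atom 3: C, bond orders sum to 3 (valence 4) → 1 H
  atom 4: C, bond orders sum to 3 (valence 4) → 1 H
  atom 5: C, bond orders sum to 4 (valence 4) → 0 H
  atom 6: C, bond orders sum to 3 (valence 4) → 1 H
  atom 7: C, bond orders sum to 4 (valence 4) → 0 H
  atom 8: C, bond orders sum to 4 (valence 4) → 0 H
  atom 9: O, bond orders sum to 1 (valence 2) → 1 H
  atom 10: O, bond orders sum to 2 (valence 2) → 0 H
  atom 11: C, bond orders sum to 4 (valence 4) → 0 H
  atom 12: C, bond orders sum to 4 (valence 4) → 0 H
  atom 13: O, bond orders sum to 1 (valence 2) → 1 H
  atom 14: O, bond orders sum to 2 (valence 2) → 0 H
  atom 15: C, bond orders sum to 3 (valence 4) → 1 H
  atom 16: C, bond orders sum to 4 (valence 4) → 0 H
  atom 17: C, bond orders sum to 3 (valence 4) → 1 H
Total hydrogens: 9.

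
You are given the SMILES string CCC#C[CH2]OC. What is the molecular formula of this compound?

Walk through each heavy atom and fill implicit hydrogens from standard valence (C 4, N 3, O 2, S 2, halogen 1):
  atom 1: C, bond orders sum to 1 (valence 4) → 3 H
  atom 2: C, bond orders sum to 2 (valence 4) → 2 H
  atom 3: C, bond orders sum to 4 (valence 4) → 0 H
  atom 4: C, bond orders sum to 4 (valence 4) → 0 H
  atom 5: C with explicit H count 2
  atom 6: O, bond orders sum to 2 (valence 2) → 0 H
  atom 7: C, bond orders sum to 1 (valence 4) → 3 H
Totals → C:6, H:10, O:1.
In Hill order: C6H10O.

C6H10O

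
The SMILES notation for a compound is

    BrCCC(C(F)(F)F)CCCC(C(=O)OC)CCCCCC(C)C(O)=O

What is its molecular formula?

Walk through each heavy atom and fill implicit hydrogens from standard valence (C 4, N 3, O 2, S 2, halogen 1):
  atom 1: Br (halogen, monovalent) → 0 H
  atom 2: C, bond orders sum to 2 (valence 4) → 2 H
  atom 3: C, bond orders sum to 2 (valence 4) → 2 H
  atom 4: C, bond orders sum to 3 (valence 4) → 1 H
  atom 5: C, bond orders sum to 4 (valence 4) → 0 H
  atom 6: F (halogen, monovalent) → 0 H
  atom 7: F (halogen, monovalent) → 0 H
  atom 8: F (halogen, monovalent) → 0 H
  atom 9: C, bond orders sum to 2 (valence 4) → 2 H
  atom 10: C, bond orders sum to 2 (valence 4) → 2 H
  atom 11: C, bond orders sum to 2 (valence 4) → 2 H
  atom 12: C, bond orders sum to 3 (valence 4) → 1 H
  atom 13: C, bond orders sum to 4 (valence 4) → 0 H
  atom 14: O, bond orders sum to 2 (valence 2) → 0 H
  atom 15: O, bond orders sum to 2 (valence 2) → 0 H
  atom 16: C, bond orders sum to 1 (valence 4) → 3 H
  atom 17: C, bond orders sum to 2 (valence 4) → 2 H
  atom 18: C, bond orders sum to 2 (valence 4) → 2 H
  atom 19: C, bond orders sum to 2 (valence 4) → 2 H
  atom 20: C, bond orders sum to 2 (valence 4) → 2 H
  atom 21: C, bond orders sum to 2 (valence 4) → 2 H
  atom 22: C, bond orders sum to 3 (valence 4) → 1 H
  atom 23: C, bond orders sum to 1 (valence 4) → 3 H
  atom 24: C, bond orders sum to 4 (valence 4) → 0 H
  atom 25: O, bond orders sum to 1 (valence 2) → 1 H
  atom 26: O, bond orders sum to 2 (valence 2) → 0 H
Totals → C:18, H:30, Br:1, F:3, O:4.
In Hill order: C18H30BrF3O4.

C18H30BrF3O4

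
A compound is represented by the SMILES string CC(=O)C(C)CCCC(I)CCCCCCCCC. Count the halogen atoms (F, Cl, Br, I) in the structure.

1

Halogen atoms appear at heavy-atom position 10 (1×I).
Other groups present: 1 ketone.
Halogen count: 1.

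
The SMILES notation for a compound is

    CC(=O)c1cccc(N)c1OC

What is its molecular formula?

Walk through each heavy atom and fill implicit hydrogens from standard valence (C 4, N 3, O 2, S 2, halogen 1); for lowercase aromatic atoms, an aromatic c carries 1 H when it has two neighbours and 0 H with three, and aromatic n carries 0 H:
  atom 1: C, bond orders sum to 1 (valence 4) → 3 H
  atom 2: C, bond orders sum to 4 (valence 4) → 0 H
  atom 3: O, bond orders sum to 2 (valence 2) → 0 H
  atom 4: aromatic c, 3 neighbours → 0 H
  atom 5: aromatic c, 2 neighbours → 1 H
  atom 6: aromatic c, 2 neighbours → 1 H
  atom 7: aromatic c, 2 neighbours → 1 H
  atom 8: aromatic c, 3 neighbours → 0 H
  atom 9: N, bond orders sum to 1 (valence 3) → 2 H
  atom 10: aromatic c, 3 neighbours → 0 H
  atom 11: O, bond orders sum to 2 (valence 2) → 0 H
  atom 12: C, bond orders sum to 1 (valence 4) → 3 H
Totals → C:9, H:11, N:1, O:2.
In Hill order: C9H11NO2.

C9H11NO2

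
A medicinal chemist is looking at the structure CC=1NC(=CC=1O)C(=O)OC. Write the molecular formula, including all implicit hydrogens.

Walk through each heavy atom and fill implicit hydrogens from standard valence (C 4, N 3, O 2, S 2, halogen 1):
  atom 1: C, bond orders sum to 1 (valence 4) → 3 H
  atom 2: C, bond orders sum to 4 (valence 4) → 0 H
  atom 3: N, bond orders sum to 2 (valence 3) → 1 H
  atom 4: C, bond orders sum to 4 (valence 4) → 0 H
  atom 5: C, bond orders sum to 3 (valence 4) → 1 H
  atom 6: C, bond orders sum to 4 (valence 4) → 0 H
  atom 7: O, bond orders sum to 1 (valence 2) → 1 H
  atom 8: C, bond orders sum to 4 (valence 4) → 0 H
  atom 9: O, bond orders sum to 2 (valence 2) → 0 H
  atom 10: O, bond orders sum to 2 (valence 2) → 0 H
  atom 11: C, bond orders sum to 1 (valence 4) → 3 H
Totals → C:7, H:9, N:1, O:3.
In Hill order: C7H9NO3.

C7H9NO3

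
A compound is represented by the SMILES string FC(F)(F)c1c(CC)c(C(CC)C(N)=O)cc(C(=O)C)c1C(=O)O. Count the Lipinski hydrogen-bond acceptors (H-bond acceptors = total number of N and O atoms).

5

N atoms: 1; O atoms: 4.
Lipinski HBA = 1 + 4 = 5.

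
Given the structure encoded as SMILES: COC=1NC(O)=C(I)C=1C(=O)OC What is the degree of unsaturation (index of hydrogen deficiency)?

Degree of unsaturation = (number of rings) + (number of π bonds).
Ring closures in the SMILES: 1.
π bonds: 3 double bonds (each 1 DoU) → 3 DoU from unsaturation.
Total DoU = 1 + 3 = 4.

4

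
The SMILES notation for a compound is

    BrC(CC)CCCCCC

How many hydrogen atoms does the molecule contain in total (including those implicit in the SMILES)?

Walk through each heavy atom and fill implicit hydrogens from standard valence (C 4, N 3, O 2, S 2, halogen 1):
  atom 1: Br (halogen, monovalent) → 0 H
  atom 2: C, bond orders sum to 3 (valence 4) → 1 H
  atom 3: C, bond orders sum to 2 (valence 4) → 2 H
  atom 4: C, bond orders sum to 1 (valence 4) → 3 H
  atom 5: C, bond orders sum to 2 (valence 4) → 2 H
  atom 6: C, bond orders sum to 2 (valence 4) → 2 H
  atom 7: C, bond orders sum to 2 (valence 4) → 2 H
  atom 8: C, bond orders sum to 2 (valence 4) → 2 H
  atom 9: C, bond orders sum to 2 (valence 4) → 2 H
  atom 10: C, bond orders sum to 1 (valence 4) → 3 H
Total hydrogens: 19.

19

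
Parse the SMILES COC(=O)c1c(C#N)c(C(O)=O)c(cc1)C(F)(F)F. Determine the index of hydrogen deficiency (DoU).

Molecular formula: C11H6F3NO4.
DoU = (2C + 2 + N − H − X) / 2, where X is the halogen count and O/S are ignored.
    = (2·11 + 2 + 1 − 6 − 3) / 2 = 16 / 2 = 8.

8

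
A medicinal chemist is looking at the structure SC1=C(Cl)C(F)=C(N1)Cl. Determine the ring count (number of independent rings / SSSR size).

1

In SMILES, each pair of matching ring-closure digits denotes one ring-closing bond; the number of such bonds equals the number of independent rings.
Ring-closure bonds here: 1.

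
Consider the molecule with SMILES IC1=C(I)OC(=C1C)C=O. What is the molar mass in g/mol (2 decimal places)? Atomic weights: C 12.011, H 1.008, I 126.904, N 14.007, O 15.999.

361.90 g/mol

First, the molecular formula is C6H4I2O2 (counting implicit H from valence).
  C: 6 × 12.011 = 72.066
  H: 4 × 1.008 = 4.032
  I: 2 × 126.904 = 253.808
  O: 2 × 15.999 = 31.998
Sum: 6×12.011 + 4×1.008 + 2×126.904 + 2×15.999 = 361.904 → 361.90 g/mol.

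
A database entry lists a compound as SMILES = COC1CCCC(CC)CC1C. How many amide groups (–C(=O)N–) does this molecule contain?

0

Scan the SMILES for the amide motif — none present.
Groups that are present: 1 ether.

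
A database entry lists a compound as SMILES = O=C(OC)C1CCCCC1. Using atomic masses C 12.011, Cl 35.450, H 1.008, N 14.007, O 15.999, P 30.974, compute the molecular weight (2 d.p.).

142.20 g/mol

First, the molecular formula is C8H14O2 (counting implicit H from valence).
  C: 8 × 12.011 = 96.088
  H: 14 × 1.008 = 14.112
  O: 2 × 15.999 = 31.998
Sum: 8×12.011 + 14×1.008 + 2×15.999 = 142.198 → 142.20 g/mol.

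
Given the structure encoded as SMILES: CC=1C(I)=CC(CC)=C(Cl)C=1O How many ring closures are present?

1

In SMILES, each pair of matching ring-closure digits denotes one ring-closing bond; the number of such bonds equals the number of independent rings.
Ring-closure bonds here: 1.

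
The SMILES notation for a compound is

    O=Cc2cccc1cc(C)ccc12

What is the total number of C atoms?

12

Count every carbon token in the SMILES (each C, including those in ring-closure positions and inside branches).
Carbon count: 12.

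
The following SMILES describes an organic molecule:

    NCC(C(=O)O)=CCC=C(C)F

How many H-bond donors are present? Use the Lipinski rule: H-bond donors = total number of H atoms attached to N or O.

3

Donors: find every N or O and count the H atoms it carries.
  atom 1 (N): bond orders sum to 1 → 2 H
  atom 5 (O): bond orders sum to 2 → 0 H
  atom 6 (O): bond orders sum to 1 → 1 H
Lipinski HBD = 3.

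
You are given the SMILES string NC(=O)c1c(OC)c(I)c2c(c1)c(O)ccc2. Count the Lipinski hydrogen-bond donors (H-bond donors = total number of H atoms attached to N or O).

3

Donors: find every N or O and count the H atoms it carries.
  atom 1 (N): bond orders sum to 1 → 2 H
  atom 3 (O): bond orders sum to 2 → 0 H
  atom 6 (O): bond orders sum to 2 → 0 H
  atom 14 (O): bond orders sum to 1 → 1 H
Lipinski HBD = 3.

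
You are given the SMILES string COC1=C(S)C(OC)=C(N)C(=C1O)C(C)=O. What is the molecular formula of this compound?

C10H13NO4S

Walk through each heavy atom and fill implicit hydrogens from standard valence (C 4, N 3, O 2, S 2, halogen 1):
  atom 1: C, bond orders sum to 1 (valence 4) → 3 H
  atom 2: O, bond orders sum to 2 (valence 2) → 0 H
  atom 3: C, bond orders sum to 4 (valence 4) → 0 H
  atom 4: C, bond orders sum to 4 (valence 4) → 0 H
  atom 5: S, bond orders sum to 1 (valence 2) → 1 H
  atom 6: C, bond orders sum to 4 (valence 4) → 0 H
  atom 7: O, bond orders sum to 2 (valence 2) → 0 H
  atom 8: C, bond orders sum to 1 (valence 4) → 3 H
  atom 9: C, bond orders sum to 4 (valence 4) → 0 H
  atom 10: N, bond orders sum to 1 (valence 3) → 2 H
  atom 11: C, bond orders sum to 4 (valence 4) → 0 H
  atom 12: C, bond orders sum to 4 (valence 4) → 0 H
  atom 13: O, bond orders sum to 1 (valence 2) → 1 H
  atom 14: C, bond orders sum to 4 (valence 4) → 0 H
  atom 15: C, bond orders sum to 1 (valence 4) → 3 H
  atom 16: O, bond orders sum to 2 (valence 2) → 0 H
Totals → C:10, H:13, N:1, O:4, S:1.
In Hill order: C10H13NO4S.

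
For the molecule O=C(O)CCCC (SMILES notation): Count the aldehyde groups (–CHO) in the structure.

0

Scan the SMILES for the aldehyde motif — none present.
Groups that are present: 1 carboxylic acid.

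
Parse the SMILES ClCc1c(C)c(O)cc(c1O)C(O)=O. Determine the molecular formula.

Walk through each heavy atom and fill implicit hydrogens from standard valence (C 4, N 3, O 2, S 2, halogen 1); for lowercase aromatic atoms, an aromatic c carries 1 H when it has two neighbours and 0 H with three, and aromatic n carries 0 H:
  atom 1: Cl (halogen, monovalent) → 0 H
  atom 2: C, bond orders sum to 2 (valence 4) → 2 H
  atom 3: aromatic c, 3 neighbours → 0 H
  atom 4: aromatic c, 3 neighbours → 0 H
  atom 5: C, bond orders sum to 1 (valence 4) → 3 H
  atom 6: aromatic c, 3 neighbours → 0 H
  atom 7: O, bond orders sum to 1 (valence 2) → 1 H
  atom 8: aromatic c, 2 neighbours → 1 H
  atom 9: aromatic c, 3 neighbours → 0 H
  atom 10: aromatic c, 3 neighbours → 0 H
  atom 11: O, bond orders sum to 1 (valence 2) → 1 H
  atom 12: C, bond orders sum to 4 (valence 4) → 0 H
  atom 13: O, bond orders sum to 1 (valence 2) → 1 H
  atom 14: O, bond orders sum to 2 (valence 2) → 0 H
Totals → C:9, H:9, Cl:1, O:4.

C9H9ClO4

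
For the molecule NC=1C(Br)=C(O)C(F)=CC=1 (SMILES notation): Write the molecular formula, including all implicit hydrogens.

C6H5BrFNO

Walk through each heavy atom and fill implicit hydrogens from standard valence (C 4, N 3, O 2, S 2, halogen 1):
  atom 1: N, bond orders sum to 1 (valence 3) → 2 H
  atom 2: C, bond orders sum to 4 (valence 4) → 0 H
  atom 3: C, bond orders sum to 4 (valence 4) → 0 H
  atom 4: Br (halogen, monovalent) → 0 H
  atom 5: C, bond orders sum to 4 (valence 4) → 0 H
  atom 6: O, bond orders sum to 1 (valence 2) → 1 H
  atom 7: C, bond orders sum to 4 (valence 4) → 0 H
  atom 8: F (halogen, monovalent) → 0 H
  atom 9: C, bond orders sum to 3 (valence 4) → 1 H
  atom 10: C, bond orders sum to 3 (valence 4) → 1 H
Totals → C:6, H:5, Br:1, F:1, N:1, O:1.
In Hill order: C6H5BrFNO.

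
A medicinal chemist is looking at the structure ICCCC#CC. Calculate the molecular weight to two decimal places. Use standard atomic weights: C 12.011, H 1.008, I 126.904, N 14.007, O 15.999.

208.04 g/mol

First, the molecular formula is C6H9I (counting implicit H from valence).
  C: 6 × 12.011 = 72.066
  H: 9 × 1.008 = 9.072
  I: 1 × 126.904 = 126.904
Sum: 6×12.011 + 9×1.008 + 1×126.904 = 208.042 → 208.04 g/mol.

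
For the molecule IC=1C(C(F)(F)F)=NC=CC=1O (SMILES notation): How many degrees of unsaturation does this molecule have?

Molecular formula: C6H3F3INO.
DoU = (2C + 2 + N − H − X) / 2, where X is the halogen count and O/S are ignored.
    = (2·6 + 2 + 1 − 3 − 4) / 2 = 8 / 2 = 4.

4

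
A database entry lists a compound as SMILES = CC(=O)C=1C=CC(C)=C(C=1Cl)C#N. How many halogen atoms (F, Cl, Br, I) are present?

1

Halogen atoms appear at heavy-atom position 11 (1×Cl).
Other groups present: 1 ketone, 1 nitrile.
Halogen count: 1.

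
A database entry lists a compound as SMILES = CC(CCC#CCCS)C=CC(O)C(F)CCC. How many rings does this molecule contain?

0

In SMILES, each pair of matching ring-closure digits denotes one ring-closing bond; the number of such bonds equals the number of independent rings.
Ring-closure bonds here: 0.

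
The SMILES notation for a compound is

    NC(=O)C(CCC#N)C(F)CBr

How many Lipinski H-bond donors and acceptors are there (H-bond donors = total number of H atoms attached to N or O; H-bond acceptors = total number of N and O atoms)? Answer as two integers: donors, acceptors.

2, 3

Donors: find every N or O and count the H atoms it carries.
  atom 1 (N): bond orders sum to 1 → 2 H
  atom 3 (O): bond orders sum to 2 → 0 H
  atom 8 (N): bond orders sum to 3 → 0 H
Lipinski HBD = 2.
Acceptors: N atoms = 2, O atoms = 1 → HBA = 3.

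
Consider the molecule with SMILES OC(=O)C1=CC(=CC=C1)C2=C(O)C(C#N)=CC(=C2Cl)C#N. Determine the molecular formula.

Walk through each heavy atom and fill implicit hydrogens from standard valence (C 4, N 3, O 2, S 2, halogen 1):
  atom 1: O, bond orders sum to 1 (valence 2) → 1 H
  atom 2: C, bond orders sum to 4 (valence 4) → 0 H
  atom 3: O, bond orders sum to 2 (valence 2) → 0 H
  atom 4: C, bond orders sum to 4 (valence 4) → 0 H
  atom 5: C, bond orders sum to 3 (valence 4) → 1 H
  atom 6: C, bond orders sum to 4 (valence 4) → 0 H
  atom 7: C, bond orders sum to 3 (valence 4) → 1 H
  atom 8: C, bond orders sum to 3 (valence 4) → 1 H
  atom 9: C, bond orders sum to 3 (valence 4) → 1 H
  atom 10: C, bond orders sum to 4 (valence 4) → 0 H
  atom 11: C, bond orders sum to 4 (valence 4) → 0 H
  atom 12: O, bond orders sum to 1 (valence 2) → 1 H
  atom 13: C, bond orders sum to 4 (valence 4) → 0 H
  atom 14: C, bond orders sum to 4 (valence 4) → 0 H
  atom 15: N, bond orders sum to 3 (valence 3) → 0 H
  atom 16: C, bond orders sum to 3 (valence 4) → 1 H
  atom 17: C, bond orders sum to 4 (valence 4) → 0 H
  atom 18: C, bond orders sum to 4 (valence 4) → 0 H
  atom 19: Cl (halogen, monovalent) → 0 H
  atom 20: C, bond orders sum to 4 (valence 4) → 0 H
  atom 21: N, bond orders sum to 3 (valence 3) → 0 H
Totals → C:15, H:7, Cl:1, N:2, O:3.
In Hill order: C15H7ClN2O3.

C15H7ClN2O3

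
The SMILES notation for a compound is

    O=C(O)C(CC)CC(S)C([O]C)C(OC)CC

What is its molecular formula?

C12H24O4S

Walk through each heavy atom and fill implicit hydrogens from standard valence (C 4, N 3, O 2, S 2, halogen 1):
  atom 1: O, bond orders sum to 2 (valence 2) → 0 H
  atom 2: C, bond orders sum to 4 (valence 4) → 0 H
  atom 3: O, bond orders sum to 1 (valence 2) → 1 H
  atom 4: C, bond orders sum to 3 (valence 4) → 1 H
  atom 5: C, bond orders sum to 2 (valence 4) → 2 H
  atom 6: C, bond orders sum to 1 (valence 4) → 3 H
  atom 7: C, bond orders sum to 2 (valence 4) → 2 H
  atom 8: C, bond orders sum to 3 (valence 4) → 1 H
  atom 9: S, bond orders sum to 1 (valence 2) → 1 H
  atom 10: C, bond orders sum to 3 (valence 4) → 1 H
  atom 11: O with explicit H count 0
  atom 12: C, bond orders sum to 1 (valence 4) → 3 H
  atom 13: C, bond orders sum to 3 (valence 4) → 1 H
  atom 14: O, bond orders sum to 2 (valence 2) → 0 H
  atom 15: C, bond orders sum to 1 (valence 4) → 3 H
  atom 16: C, bond orders sum to 2 (valence 4) → 2 H
  atom 17: C, bond orders sum to 1 (valence 4) → 3 H
Totals → C:12, H:24, O:4, S:1.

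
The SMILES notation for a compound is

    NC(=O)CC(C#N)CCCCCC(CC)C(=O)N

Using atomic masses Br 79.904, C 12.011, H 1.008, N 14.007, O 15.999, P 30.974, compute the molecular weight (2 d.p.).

First, the molecular formula is C13H23N3O2 (counting implicit H from valence).
  C: 13 × 12.011 = 156.143
  H: 23 × 1.008 = 23.184
  N: 3 × 14.007 = 42.021
  O: 2 × 15.999 = 31.998
Sum: 13×12.011 + 23×1.008 + 3×14.007 + 2×15.999 = 253.346 → 253.35 g/mol.

253.35 g/mol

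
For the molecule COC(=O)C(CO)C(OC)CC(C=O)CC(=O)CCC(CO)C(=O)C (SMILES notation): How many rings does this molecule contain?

0

In SMILES, each pair of matching ring-closure digits denotes one ring-closing bond; the number of such bonds equals the number of independent rings.
Ring-closure bonds here: 0.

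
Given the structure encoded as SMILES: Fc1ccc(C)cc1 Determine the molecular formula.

C7H7F

Walk through each heavy atom and fill implicit hydrogens from standard valence (C 4, N 3, O 2, S 2, halogen 1); for lowercase aromatic atoms, an aromatic c carries 1 H when it has two neighbours and 0 H with three, and aromatic n carries 0 H:
  atom 1: F (halogen, monovalent) → 0 H
  atom 2: aromatic c, 3 neighbours → 0 H
  atom 3: aromatic c, 2 neighbours → 1 H
  atom 4: aromatic c, 2 neighbours → 1 H
  atom 5: aromatic c, 3 neighbours → 0 H
  atom 6: C, bond orders sum to 1 (valence 4) → 3 H
  atom 7: aromatic c, 2 neighbours → 1 H
  atom 8: aromatic c, 2 neighbours → 1 H
Totals → C:7, H:7, F:1.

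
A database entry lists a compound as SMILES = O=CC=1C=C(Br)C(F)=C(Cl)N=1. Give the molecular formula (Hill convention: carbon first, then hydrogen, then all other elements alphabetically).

Walk through each heavy atom and fill implicit hydrogens from standard valence (C 4, N 3, O 2, S 2, halogen 1):
  atom 1: O, bond orders sum to 2 (valence 2) → 0 H
  atom 2: C, bond orders sum to 3 (valence 4) → 1 H
  atom 3: C, bond orders sum to 4 (valence 4) → 0 H
  atom 4: C, bond orders sum to 3 (valence 4) → 1 H
  atom 5: C, bond orders sum to 4 (valence 4) → 0 H
  atom 6: Br (halogen, monovalent) → 0 H
  atom 7: C, bond orders sum to 4 (valence 4) → 0 H
  atom 8: F (halogen, monovalent) → 0 H
  atom 9: C, bond orders sum to 4 (valence 4) → 0 H
  atom 10: Cl (halogen, monovalent) → 0 H
  atom 11: N, bond orders sum to 3 (valence 3) → 0 H
Totals → C:6, H:2, Br:1, Cl:1, F:1, N:1, O:1.

C6H2BrClFNO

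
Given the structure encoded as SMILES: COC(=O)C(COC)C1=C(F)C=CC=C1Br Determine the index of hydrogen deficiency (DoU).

5

Degree of unsaturation = (number of rings) + (number of π bonds).
Ring closures in the SMILES: 1.
π bonds: 4 double bonds (each 1 DoU) → 4 DoU from unsaturation.
Total DoU = 1 + 4 = 5.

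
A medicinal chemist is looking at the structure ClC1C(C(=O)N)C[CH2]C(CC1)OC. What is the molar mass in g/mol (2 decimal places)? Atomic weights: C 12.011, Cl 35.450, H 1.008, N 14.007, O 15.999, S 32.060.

205.68 g/mol

First, the molecular formula is C9H16ClNO2 (counting implicit H from valence).
  C: 9 × 12.011 = 108.099
  Cl: 1 × 35.450 = 35.450
  H: 16 × 1.008 = 16.128
  N: 1 × 14.007 = 14.007
  O: 2 × 15.999 = 31.998
Sum: 9×12.011 + 1×35.450 + 16×1.008 + 1×14.007 + 2×15.999 = 205.682 → 205.68 g/mol.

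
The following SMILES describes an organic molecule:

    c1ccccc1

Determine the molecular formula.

Walk through each heavy atom and fill implicit hydrogens from standard valence (C 4, N 3, O 2, S 2, halogen 1); for lowercase aromatic atoms, an aromatic c carries 1 H when it has two neighbours and 0 H with three, and aromatic n carries 0 H:
  atom 1: aromatic c, 2 neighbours → 1 H
  atom 2: aromatic c, 2 neighbours → 1 H
  atom 3: aromatic c, 2 neighbours → 1 H
  atom 4: aromatic c, 2 neighbours → 1 H
  atom 5: aromatic c, 2 neighbours → 1 H
  atom 6: aromatic c, 2 neighbours → 1 H
Totals → C:6, H:6.
In Hill order: C6H6.

C6H6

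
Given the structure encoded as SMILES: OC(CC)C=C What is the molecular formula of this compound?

C5H10O

Walk through each heavy atom and fill implicit hydrogens from standard valence (C 4, N 3, O 2, S 2, halogen 1):
  atom 1: O, bond orders sum to 1 (valence 2) → 1 H
  atom 2: C, bond orders sum to 3 (valence 4) → 1 H
  atom 3: C, bond orders sum to 2 (valence 4) → 2 H
  atom 4: C, bond orders sum to 1 (valence 4) → 3 H
  atom 5: C, bond orders sum to 3 (valence 4) → 1 H
  atom 6: C, bond orders sum to 2 (valence 4) → 2 H
Totals → C:5, H:10, O:1.
In Hill order: C5H10O.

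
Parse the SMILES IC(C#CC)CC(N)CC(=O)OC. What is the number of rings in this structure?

In SMILES, each pair of matching ring-closure digits denotes one ring-closing bond; the number of such bonds equals the number of independent rings.
Ring-closure bonds here: 0.

0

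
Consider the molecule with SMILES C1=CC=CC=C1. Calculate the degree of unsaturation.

4

Molecular formula: C6H6.
DoU = (2C + 2 + N − H − X) / 2, where X is the halogen count and O/S are ignored.
    = (2·6 + 2 + 0 − 6 − 0) / 2 = 8 / 2 = 4.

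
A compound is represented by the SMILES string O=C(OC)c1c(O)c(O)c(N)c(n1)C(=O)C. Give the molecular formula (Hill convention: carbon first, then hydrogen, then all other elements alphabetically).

Walk through each heavy atom and fill implicit hydrogens from standard valence (C 4, N 3, O 2, S 2, halogen 1); for lowercase aromatic atoms, an aromatic c carries 1 H when it has two neighbours and 0 H with three, and aromatic n carries 0 H:
  atom 1: O, bond orders sum to 2 (valence 2) → 0 H
  atom 2: C, bond orders sum to 4 (valence 4) → 0 H
  atom 3: O, bond orders sum to 2 (valence 2) → 0 H
  atom 4: C, bond orders sum to 1 (valence 4) → 3 H
  atom 5: aromatic c, 3 neighbours → 0 H
  atom 6: aromatic c, 3 neighbours → 0 H
  atom 7: O, bond orders sum to 1 (valence 2) → 1 H
  atom 8: aromatic c, 3 neighbours → 0 H
  atom 9: O, bond orders sum to 1 (valence 2) → 1 H
  atom 10: aromatic c, 3 neighbours → 0 H
  atom 11: N, bond orders sum to 1 (valence 3) → 2 H
  atom 12: aromatic c, 3 neighbours → 0 H
  atom 13: aromatic n, 2 neighbours → 0 H
  atom 14: C, bond orders sum to 4 (valence 4) → 0 H
  atom 15: O, bond orders sum to 2 (valence 2) → 0 H
  atom 16: C, bond orders sum to 1 (valence 4) → 3 H
Totals → C:9, H:10, N:2, O:5.

C9H10N2O5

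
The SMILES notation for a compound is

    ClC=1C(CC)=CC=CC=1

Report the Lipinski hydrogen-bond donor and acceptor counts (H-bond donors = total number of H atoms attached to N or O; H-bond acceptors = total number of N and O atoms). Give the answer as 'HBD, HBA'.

Donors: find every N or O and count the H atoms it carries.
  (no N or O atoms present)
Lipinski HBD = 0.
Acceptors: N atoms = 0, O atoms = 0 → HBA = 0.

0, 0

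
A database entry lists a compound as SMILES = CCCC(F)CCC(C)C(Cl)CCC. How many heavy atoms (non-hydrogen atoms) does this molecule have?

14

Every atom symbol written in the SMILES (organic subset) is one heavy atom; implicit H are not written.
Heavy atoms by element → C:12, Cl:1, F:1.
Total: 14.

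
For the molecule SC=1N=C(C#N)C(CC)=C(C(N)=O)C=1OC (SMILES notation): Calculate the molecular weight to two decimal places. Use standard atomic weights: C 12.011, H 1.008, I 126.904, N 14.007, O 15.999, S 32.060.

First, the molecular formula is C10H11N3O2S (counting implicit H from valence).
  C: 10 × 12.011 = 120.110
  H: 11 × 1.008 = 11.088
  N: 3 × 14.007 = 42.021
  O: 2 × 15.999 = 31.998
  S: 1 × 32.060 = 32.060
Sum: 10×12.011 + 11×1.008 + 3×14.007 + 2×15.999 + 1×32.060 = 237.277 → 237.28 g/mol.

237.28 g/mol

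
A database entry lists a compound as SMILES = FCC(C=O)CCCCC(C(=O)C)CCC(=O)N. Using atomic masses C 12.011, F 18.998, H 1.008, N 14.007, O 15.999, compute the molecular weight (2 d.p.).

259.32 g/mol

First, the molecular formula is C13H22FNO3 (counting implicit H from valence).
  C: 13 × 12.011 = 156.143
  F: 1 × 18.998 = 18.998
  H: 22 × 1.008 = 22.176
  N: 1 × 14.007 = 14.007
  O: 3 × 15.999 = 47.997
Sum: 13×12.011 + 1×18.998 + 22×1.008 + 1×14.007 + 3×15.999 = 259.321 → 259.32 g/mol.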